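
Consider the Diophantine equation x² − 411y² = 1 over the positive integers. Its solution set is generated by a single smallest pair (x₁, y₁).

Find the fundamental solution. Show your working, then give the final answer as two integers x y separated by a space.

49730 2453

[20; 3,1,1,1,19,1,1,1,3,40] for √411; ℓ=10 ⇒ convergent index 9
a_0=20:  p_0=20·1+0=20,  q_0=20·0+1=1
…
a_2=1:  p_2=1·61+20=81,  q_2=1·3+1=4
a_3=1:  p_3=1·81+61=142,  q_3=1·4+3=7
a_4=1:  p_4=1·142+81=223,  q_4=1·7+4=11
a_5=19:  p_5=19·223+142=4379,  q_5=19·11+7=216
a_6=1:  p_6=1·4379+223=4602,  q_6=1·216+11=227
a_7=1:  p_7=1·4602+4379=8981,  q_7=1·227+216=443
a_8=1:  p_8=1·8981+4602=13583,  q_8=1·443+227=670
a_9=3:  p_9=3·13583+8981=49730,  q_9=3·670+443=2453
(x₁, y₁) = (49730, 2453);  49730² − 411·2453² = 1 ✓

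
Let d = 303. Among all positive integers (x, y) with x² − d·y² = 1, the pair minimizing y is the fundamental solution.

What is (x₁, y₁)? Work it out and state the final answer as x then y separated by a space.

2524 145

d=303: √d = [17; 2,2,5,2,2,34] (ℓ=6, even), read p_5/q_5
k=0  a_k=17  p_k/q_k = 17/1
k=1  a_k=2  p_k/q_k = 35/2
k=2  a_k=2  p_k/q_k = 87/5
k=3  a_k=5  p_k/q_k = 470/27
k=4  a_k=2  p_k/q_k = 1027/59
k=5  a_k=2  p_k/q_k = 2524/145
→ (2524, 145).  Check: 2524²=6370576, 303·145²=6370575, difference 1.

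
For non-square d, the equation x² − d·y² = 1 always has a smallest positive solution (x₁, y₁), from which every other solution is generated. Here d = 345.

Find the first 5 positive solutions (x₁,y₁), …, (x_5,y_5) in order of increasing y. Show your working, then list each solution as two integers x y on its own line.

[18; 1,1,2,1,6,1,2,1,1,36] for √345; ℓ=10 ⇒ convergent index 9
i=0: a=18 ⇒ p=18, q=1
…
i=8: a=1 ⇒ p=3882, q=209
i=9: a=1 ⇒ p=6761, q=364
→ (6761, 364).  Check: 6761²=45711121, 345·364²=45711120, difference 1.
k=2:  x_2 = 6761·6761+345·364·364 = 91422241,  y_2 = 6761·364+364·6761 = 4922008
k=3:  x_3 = 6761·91422241+345·364·4922008 = 1236211536041,  y_3 = 6761·4922008+364·91422241 = 66555391812
k=4:  x_4 = 6761·1236211536041+345·364·66555391812 = 16716052298924161,  y_4 = 6761·66555391812+364·1236211536041 = 899962003159856
k=5:  x_5 = 6761·16716052298924161+345·364·899962003159856 = 226034457949840969001,  y_5 = 6761·899962003159856+364·16716052298924161 = 12169286140172181020

6761 364
91422241 4922008
1236211536041 66555391812
16716052298924161 899962003159856
226034457949840969001 12169286140172181020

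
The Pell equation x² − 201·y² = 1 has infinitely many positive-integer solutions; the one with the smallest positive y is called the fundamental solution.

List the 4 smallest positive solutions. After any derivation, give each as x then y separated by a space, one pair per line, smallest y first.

√201 → a₀=14, period (5,1,1,1,2,…,1,5,28); ℓ=14 even so k=13
step 0: (14, 1)  from 14·(1,0) + (0,1)
…
step 7: (7670, 541)  from 8·(879,62) + (638,45)
step 8: (8549, 603)  from 1·(7670,541) + (879,62)
…
step 10: (33317, 2350)  from 1·(24768,1747) + (8549,603)
…
step 12: (91402, 6447)  from 1·(58085,4097) + (33317,2350)
step 13: (515095, 36332)  from 5·(91402,6447) + (58085,4097)
fundamental: x₁=515095, y₁=36332  (since 265322859025 − 201·1320014224 = 1)
(x_2, y_2) = (515095·515095 + 201·36332·36332, 515095·36332 + 36332·515095) = (530645718049, 37428863080)
(x_3, y_3) = (515095·530645718049 + 201·36332·37428863080, 515095·37428863080 + 36332·530645718049) = (546665912276384215, 38558840456348868)
(x_4, y_4) = (515095·546665912276384215 + 201·36332·38558840456348868, 515095·38558840456348868 + 36332·546665912276384215) = (563169756167477608732801, 39722931849688611461840)

515095 36332
530645718049 37428863080
546665912276384215 38558840456348868
563169756167477608732801 39722931849688611461840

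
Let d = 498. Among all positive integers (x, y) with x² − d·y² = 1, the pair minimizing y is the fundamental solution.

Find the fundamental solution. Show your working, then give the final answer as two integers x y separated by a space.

179777 8056

√498 → a₀=22, period (3,6,22,6,3,44); ℓ=6 even so k=5
step 0: (22, 1)  from 22·(1,0) + (0,1)
…
step 4: (56794, 2545)  from 6·(9395,421) + (424,19)
step 5: (179777, 8056)  from 3·(56794,2545) + (9395,421)
(x₁, y₁) = (179777, 8056);  179777² − 498·8056² = 1 ✓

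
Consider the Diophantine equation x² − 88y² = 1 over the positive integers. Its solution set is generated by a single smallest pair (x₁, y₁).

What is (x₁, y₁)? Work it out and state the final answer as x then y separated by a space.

√88 → a₀=9, period (2,1,1,1,2,18); ℓ=6 even so k=5
i=0: a=9 ⇒ p=9, q=1
…
i=2: a=1 ⇒ p=28, q=3
i=3: a=1 ⇒ p=47, q=5
i=4: a=1 ⇒ p=75, q=8
i=5: a=2 ⇒ p=197, q=21
→ (197, 21).  Check: 197²=38809, 88·21²=38808, difference 1.

197 21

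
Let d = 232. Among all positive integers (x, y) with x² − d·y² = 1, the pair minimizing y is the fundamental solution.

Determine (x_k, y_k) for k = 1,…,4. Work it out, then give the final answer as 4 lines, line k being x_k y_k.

19603 1287
768555217 50458122
30131975818099 1978261129845
1181354243155834177 77559705806244948

√232 = [15; 4,3,7,3,4,30, …], period ℓ=6 (even) → k=5
k=0  a_k=15  p_k/q_k = 15/1
…
k=2  a_k=3  p_k/q_k = 198/13
k=3  a_k=7  p_k/q_k = 1447/95
k=4  a_k=3  p_k/q_k = 4539/298
k=5  a_k=4  p_k/q_k = 19603/1287
fundamental: x₁=19603, y₁=1287  (since 384277609 − 232·1656369 = 1)
(x_2, y_2) = (19603·19603 + 232·1287·1287, 19603·1287 + 1287·19603) = (768555217, 50458122)
(x_3, y_3) = (19603·768555217 + 232·1287·50458122, 19603·50458122 + 1287·768555217) = (30131975818099, 1978261129845)
(x_4, y_4) = (19603·30131975818099 + 232·1287·1978261129845, 19603·1978261129845 + 1287·30131975818099) = (1181354243155834177, 77559705806244948)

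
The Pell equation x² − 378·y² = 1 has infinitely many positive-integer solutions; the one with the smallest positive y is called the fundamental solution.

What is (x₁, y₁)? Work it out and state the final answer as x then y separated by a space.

√378 = [19; 2,3,1,4,1,3,2,38, …], period ℓ=8 (even) → k=7
a_0=19:  p_0=19·1+0=19,  q_0=19·0+1=1
a_1=2:  p_1=2·19+1=39,  q_1=2·1+0=2
a_2=3:  p_2=3·39+19=136,  q_2=3·2+1=7
a_3=1:  p_3=1·136+39=175,  q_3=1·7+2=9
a_4=4:  p_4=4·175+136=836,  q_4=4·9+7=43
…
a_6=3:  p_6=3·1011+836=3869,  q_6=3·52+43=199
a_7=2:  p_7=2·3869+1011=8749,  q_7=2·199+52=450
→ (8749, 450).  Check: 8749²=76545001, 378·450²=76545000, difference 1.

8749 450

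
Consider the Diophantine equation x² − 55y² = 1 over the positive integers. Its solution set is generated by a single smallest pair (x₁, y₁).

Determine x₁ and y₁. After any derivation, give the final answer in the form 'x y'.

89 12

√55 → a₀=7, period (2,2,2,14); ℓ=4 even so k=3
a_0=7:  p_0=7·1+0=7,  q_0=7·0+1=1
…
a_2=2:  p_2=2·15+7=37,  q_2=2·2+1=5
a_3=2:  p_3=2·37+15=89,  q_3=2·5+2=12
→ (89, 12).  Check: 89²=7921, 55·12²=7920, difference 1.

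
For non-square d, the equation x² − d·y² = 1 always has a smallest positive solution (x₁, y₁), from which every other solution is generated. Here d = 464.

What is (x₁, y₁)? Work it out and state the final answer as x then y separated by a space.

√464 → a₀=21, period (1,1,5,1,1,1,5,1,1,42); ℓ=10 even so k=9
a_0=21:  p_0=21·1+0=21,  q_0=21·0+1=1
a_1=1:  p_1=1·21+1=22,  q_1=1·1+0=1
a_2=1:  p_2=1·22+21=43,  q_2=1·1+1=2
…
a_4=1:  p_4=1·237+43=280,  q_4=1·11+2=13
…
a_8=1:  p_8=1·4502+797=5299,  q_8=1·209+37=246
a_9=1:  p_9=1·5299+4502=9801,  q_9=1·246+209=455
→ (9801, 455).  Check: 9801²=96059601, 464·455²=96059600, difference 1.

9801 455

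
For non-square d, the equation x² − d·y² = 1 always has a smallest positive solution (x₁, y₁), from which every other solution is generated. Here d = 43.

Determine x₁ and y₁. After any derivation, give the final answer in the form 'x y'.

3482 531

[6; 1,1,3,1,5,1,3,1,1,12] for √43; ℓ=10 ⇒ convergent index 9
k=0  a_k=6  p_k/q_k = 6/1
…
k=5  a_k=5  p_k/q_k = 341/52
k=6  a_k=1  p_k/q_k = 400/61
…
k=8  a_k=1  p_k/q_k = 1941/296
k=9  a_k=1  p_k/q_k = 3482/531
→ (3482, 531).  Check: 3482²=12124324, 43·531²=12124323, difference 1.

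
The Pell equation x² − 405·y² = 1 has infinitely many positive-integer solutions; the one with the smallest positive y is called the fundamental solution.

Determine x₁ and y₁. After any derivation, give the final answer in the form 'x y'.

161 8

d=405: √d = [20; 8,40] (ℓ=2, even), read p_1/q_1
i=0: a=20 ⇒ p=20, q=1
i=1: a=8 ⇒ p=161, q=8
(x₁, y₁) = (161, 8);  161² − 405·8² = 1 ✓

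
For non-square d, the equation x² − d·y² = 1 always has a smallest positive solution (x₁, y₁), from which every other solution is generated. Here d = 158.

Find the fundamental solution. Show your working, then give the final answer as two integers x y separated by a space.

√158 = [12; 1,1,3,12,3,1,1,24, …], period ℓ=8 (even) → k=7
a_0=12:  p_0=12·1+0=12,  q_0=12·0+1=1
a_1=1:  p_1=1·12+1=13,  q_1=1·1+0=1
a_2=1:  p_2=1·13+12=25,  q_2=1·1+1=2
a_3=3:  p_3=3·25+13=88,  q_3=3·2+1=7
…
a_5=3:  p_5=3·1081+88=3331,  q_5=3·86+7=265
a_6=1:  p_6=1·3331+1081=4412,  q_6=1·265+86=351
a_7=1:  p_7=1·4412+3331=7743,  q_7=1·351+265=616
(x₁, y₁) = (7743, 616);  7743² − 158·616² = 1 ✓

7743 616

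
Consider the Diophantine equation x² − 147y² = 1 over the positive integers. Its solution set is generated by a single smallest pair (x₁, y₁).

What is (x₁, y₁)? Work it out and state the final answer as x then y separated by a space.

√147 → a₀=12, period (8,24); ℓ=2 even so k=1
k=0  a_k=12  p_k/q_k = 12/1
k=1  a_k=8  p_k/q_k = 97/8
→ (97, 8).  Check: 97²=9409, 147·8²=9408, difference 1.

97 8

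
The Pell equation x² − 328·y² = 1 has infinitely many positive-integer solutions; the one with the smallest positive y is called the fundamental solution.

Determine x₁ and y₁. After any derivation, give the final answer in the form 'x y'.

163 9

√328 = [18; 9,36, …], period ℓ=2 (even) → k=1
step 0: (18, 1)  from 18·(1,0) + (0,1)
step 1: (163, 9)  from 9·(18,1) + (1,0)
(x₁, y₁) = (163, 9);  163² − 328·9² = 1 ✓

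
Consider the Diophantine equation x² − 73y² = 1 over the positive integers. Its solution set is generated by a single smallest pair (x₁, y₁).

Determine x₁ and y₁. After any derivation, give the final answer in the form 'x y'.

2281249 267000

d=73: √d = [8; 1,1,5,5,1,1,16] (ℓ=7, odd), read p_13/q_13
a_0=8:  p_0=8·1+0=8,  q_0=8·0+1=1
…
a_3=5:  p_3=5·17+9=94,  q_3=5·2+1=11
…
a_5=1:  p_5=1·487+94=581,  q_5=1·57+11=68
a_6=1:  p_6=1·581+487=1068,  q_6=1·68+57=125
a_7=16:  p_7=16·1068+581=17669,  q_7=16·125+68=2068
a_8=1:  p_8=1·17669+1068=18737,  q_8=1·2068+125=2193
a_9=1:  p_9=1·18737+17669=36406,  q_9=1·2193+2068=4261
…
a_12=1:  p_12=1·1040241+200767=1241008,  q_12=1·121751+23498=145249
a_13=1:  p_13=1·1241008+1040241=2281249,  q_13=1·145249+121751=267000
(x₁, y₁) = (2281249, 267000);  2281249² − 73·267000² = 1 ✓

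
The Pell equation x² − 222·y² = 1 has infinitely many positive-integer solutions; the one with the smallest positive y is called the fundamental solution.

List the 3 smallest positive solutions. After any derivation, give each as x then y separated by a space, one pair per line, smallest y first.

√222 → a₀=14, period (1,8,1,28); ℓ=4 even so k=3
a_0=14:  p_0=14·1+0=14,  q_0=14·0+1=1
…
a_2=8:  p_2=8·15+14=134,  q_2=8·1+1=9
a_3=1:  p_3=1·134+15=149,  q_3=1·9+1=10
fundamental: x₁=149, y₁=10  (since 22201 − 222·100 = 1)
k=2:  x_2 = 149·149+222·10·10 = 44401,  y_2 = 149·10+10·149 = 2980
k=3:  x_3 = 149·44401+222·10·2980 = 13231349,  y_3 = 149·2980+10·44401 = 888030

149 10
44401 2980
13231349 888030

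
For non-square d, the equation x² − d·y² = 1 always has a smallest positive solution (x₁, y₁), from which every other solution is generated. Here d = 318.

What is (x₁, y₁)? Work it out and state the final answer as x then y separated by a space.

[17; 1,4,1,34] for √318; ℓ=4 ⇒ convergent index 3
a_0=17:  p_0=17·1+0=17,  q_0=17·0+1=1
a_1=1:  p_1=1·17+1=18,  q_1=1·1+0=1
a_2=4:  p_2=4·18+17=89,  q_2=4·1+1=5
a_3=1:  p_3=1·89+18=107,  q_3=1·5+1=6
→ (107, 6).  Check: 107²=11449, 318·6²=11448, difference 1.

107 6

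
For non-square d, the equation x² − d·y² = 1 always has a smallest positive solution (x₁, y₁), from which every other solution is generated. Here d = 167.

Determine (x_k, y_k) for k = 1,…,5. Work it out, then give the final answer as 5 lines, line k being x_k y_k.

168 13
56447 4368
18966024 1467635
6372527617 493120992
2141150313288 165687185677

√167 = [12; 1,11,1,24, …], period ℓ=4 (even) → k=3
k=0  a_k=12  p_k/q_k = 12/1
k=1  a_k=1  p_k/q_k = 13/1
k=2  a_k=11  p_k/q_k = 155/12
k=3  a_k=1  p_k/q_k = 168/13
fundamental: x₁=168, y₁=13  (since 28224 − 167·169 = 1)
(168+13√167)^2 = 56447 + 4368√167
(168+13√167)^3 = 18966024 + 1467635√167
(168+13√167)^4 = 6372527617 + 493120992√167
(168+13√167)^5 = 2141150313288 + 165687185677√167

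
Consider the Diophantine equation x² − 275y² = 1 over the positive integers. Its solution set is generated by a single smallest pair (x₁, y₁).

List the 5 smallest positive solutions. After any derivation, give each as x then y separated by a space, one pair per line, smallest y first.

199 12
79201 4776
31521799 1900836
12545596801 756527952
4993116004999 301096224060

√275 → a₀=16, period (1,1,2,1,1,32); ℓ=6 even so k=5
step 0: (16, 1)  from 16·(1,0) + (0,1)
…
step 2: (33, 2)  from 1·(17,1) + (16,1)
step 3: (83, 5)  from 2·(33,2) + (17,1)
step 4: (116, 7)  from 1·(83,5) + (33,2)
step 5: (199, 12)  from 1·(116,7) + (83,5)
→ (199, 12).  Check: 199²=39601, 275·12²=39600, difference 1.
k=2:  x_2 = 199·199+275·12·12 = 79201,  y_2 = 199·12+12·199 = 4776
k=3:  x_3 = 199·79201+275·12·4776 = 31521799,  y_3 = 199·4776+12·79201 = 1900836
k=4:  x_4 = 199·31521799+275·12·1900836 = 12545596801,  y_4 = 199·1900836+12·31521799 = 756527952
k=5:  x_5 = 199·12545596801+275·12·756527952 = 4993116004999,  y_5 = 199·756527952+12·12545596801 = 301096224060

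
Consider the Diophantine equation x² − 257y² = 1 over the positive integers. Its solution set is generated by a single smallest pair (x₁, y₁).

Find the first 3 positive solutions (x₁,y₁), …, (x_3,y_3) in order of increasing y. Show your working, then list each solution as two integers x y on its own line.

[16; 32] for √257; ℓ=1 ⇒ convergent index 1
a_0=16:  p_0=16·1+0=16,  q_0=16·0+1=1
a_1=32:  p_1=32·16+1=513,  q_1=32·1+0=32
fundamental: x₁=513, y₁=32  (since 263169 − 257·1024 = 1)
(x_2, y_2) = (513·513 + 257·32·32, 513·32 + 32·513) = (526337, 32832)
(x_3, y_3) = (513·526337 + 257·32·32832, 513·32832 + 32·526337) = (540021249, 33685600)

513 32
526337 32832
540021249 33685600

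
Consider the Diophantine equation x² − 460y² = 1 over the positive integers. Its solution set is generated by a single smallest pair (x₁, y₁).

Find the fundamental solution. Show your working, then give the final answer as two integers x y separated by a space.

√460 = [21; 2,4,3,1,2,10,2,1,3,4,2,42, …], period ℓ=12 (even) → k=11
k=0  a_k=21  p_k/q_k = 21/1
k=1  a_k=2  p_k/q_k = 43/2
k=2  a_k=4  p_k/q_k = 193/9
k=3  a_k=3  p_k/q_k = 622/29
…
k=7  a_k=2  p_k/q_k = 48922/2281
k=8  a_k=1  p_k/q_k = 72257/3369
k=9  a_k=3  p_k/q_k = 265693/12388
k=10  a_k=4  p_k/q_k = 1135029/52921
k=11  a_k=2  p_k/q_k = 2535751/118230
fundamental: x₁=2535751, y₁=118230  (since 6430033134001 − 460·13978332900 = 1)

2535751 118230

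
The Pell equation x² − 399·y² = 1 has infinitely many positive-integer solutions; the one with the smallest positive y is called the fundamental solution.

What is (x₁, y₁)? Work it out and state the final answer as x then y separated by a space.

20 1

√399 → a₀=19, period (1,38); ℓ=2 even so k=1
i=0: a=19 ⇒ p=19, q=1
i=1: a=1 ⇒ p=20, q=1
fundamental: x₁=20, y₁=1  (since 400 − 399·1 = 1)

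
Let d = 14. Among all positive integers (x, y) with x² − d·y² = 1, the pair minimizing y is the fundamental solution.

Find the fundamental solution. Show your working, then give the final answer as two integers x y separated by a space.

[3; 1,2,1,6] for √14; ℓ=4 ⇒ convergent index 3
a_0=3:  p_0=3·1+0=3,  q_0=3·0+1=1
…
a_2=2:  p_2=2·4+3=11,  q_2=2·1+1=3
a_3=1:  p_3=1·11+4=15,  q_3=1·3+1=4
→ (15, 4).  Check: 15²=225, 14·4²=224, difference 1.

15 4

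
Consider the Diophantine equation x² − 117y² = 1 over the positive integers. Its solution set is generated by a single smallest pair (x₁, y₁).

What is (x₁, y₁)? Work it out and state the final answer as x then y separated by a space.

649 60

d=117: √d = [10; 1,4,2,4,1,20] (ℓ=6, even), read p_5/q_5
step 0: (10, 1)  from 10·(1,0) + (0,1)
…
step 2: (54, 5)  from 4·(11,1) + (10,1)
step 3: (119, 11)  from 2·(54,5) + (11,1)
step 4: (530, 49)  from 4·(119,11) + (54,5)
step 5: (649, 60)  from 1·(530,49) + (119,11)
→ (649, 60).  Check: 649²=421201, 117·60²=421200, difference 1.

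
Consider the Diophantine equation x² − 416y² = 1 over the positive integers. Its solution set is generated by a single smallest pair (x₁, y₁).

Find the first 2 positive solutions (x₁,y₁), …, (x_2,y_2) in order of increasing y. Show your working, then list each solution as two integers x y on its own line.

d=416: √d = [20; 2,1,1,9,1,1,2,40] (ℓ=8, even), read p_7/q_7
k=0  a_k=20  p_k/q_k = 20/1
k=1  a_k=2  p_k/q_k = 41/2
k=2  a_k=1  p_k/q_k = 61/3
k=3  a_k=1  p_k/q_k = 102/5
…
k=6  a_k=1  p_k/q_k = 2060/101
k=7  a_k=2  p_k/q_k = 5201/255
→ (5201, 255).  Check: 5201²=27050401, 416·255²=27050400, difference 1.
(5201+255√416)^2 = 54100801 + 2652510√416

5201 255
54100801 2652510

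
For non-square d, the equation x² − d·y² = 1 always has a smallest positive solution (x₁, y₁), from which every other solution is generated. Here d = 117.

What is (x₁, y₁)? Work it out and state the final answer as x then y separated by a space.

649 60

[10; 1,4,2,4,1,20] for √117; ℓ=6 ⇒ convergent index 5
step 0: (10, 1)  from 10·(1,0) + (0,1)
step 1: (11, 1)  from 1·(10,1) + (1,0)
…
step 3: (119, 11)  from 2·(54,5) + (11,1)
step 4: (530, 49)  from 4·(119,11) + (54,5)
step 5: (649, 60)  from 1·(530,49) + (119,11)
fundamental: x₁=649, y₁=60  (since 421201 − 117·3600 = 1)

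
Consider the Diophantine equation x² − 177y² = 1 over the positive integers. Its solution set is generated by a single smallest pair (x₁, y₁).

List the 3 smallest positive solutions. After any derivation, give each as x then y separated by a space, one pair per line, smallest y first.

[13; 3,3,2,8,2,3,3,26] for √177; ℓ=8 ⇒ convergent index 7
a_0=13:  p_0=13·1+0=13,  q_0=13·0+1=1
a_1=3:  p_1=3·13+1=40,  q_1=3·1+0=3
a_2=3:  p_2=3·40+13=133,  q_2=3·3+1=10
…
a_6=3:  p_6=3·5468+2581=18985,  q_6=3·411+194=1427
a_7=3:  p_7=3·18985+5468=62423,  q_7=3·1427+411=4692
→ (62423, 4692).  Check: 62423²=3896630929, 177·4692²=3896630928, difference 1.
(62423+4692√177)^2 = 7793261857 + 585777432√177
(62423+4692√177)^3 = 972957569736599 + 73131969270780√177

62423 4692
7793261857 585777432
972957569736599 73131969270780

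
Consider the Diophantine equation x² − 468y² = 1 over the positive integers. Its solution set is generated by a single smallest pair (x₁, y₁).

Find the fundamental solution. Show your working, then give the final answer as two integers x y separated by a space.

649 30

[21; 1,1,1,2,1,1,1,42] for √468; ℓ=8 ⇒ convergent index 7
k=0  a_k=21  p_k/q_k = 21/1
k=1  a_k=1  p_k/q_k = 22/1
k=2  a_k=1  p_k/q_k = 43/2
k=3  a_k=1  p_k/q_k = 65/3
k=4  a_k=2  p_k/q_k = 173/8
k=5  a_k=1  p_k/q_k = 238/11
k=6  a_k=1  p_k/q_k = 411/19
k=7  a_k=1  p_k/q_k = 649/30
(x₁, y₁) = (649, 30);  649² − 468·30² = 1 ✓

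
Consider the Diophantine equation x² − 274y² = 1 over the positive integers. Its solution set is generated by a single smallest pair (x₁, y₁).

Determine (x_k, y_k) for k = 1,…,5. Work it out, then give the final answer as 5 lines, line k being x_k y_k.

√274 = [16; 1,1,4,4,1,1,32, …], period ℓ=7 (odd) → k=13
step 0: (16, 1)  from 16·(1,0) + (0,1)
…
step 7: (45802, 2767)  from 32·(1407,85) + (778,47)
step 8: (47209, 2852)  from 1·(45802,2767) + (1407,85)
…
step 10: (419253, 25328)  from 4·(93011,5619) + (47209,2852)
…
step 12: (2189276, 132259)  from 1·(1770023,106931) + (419253,25328)
step 13: (3959299, 239190)  from 1·(2189276,132259) + (1770023,106931)
→ (3959299, 239190).  Check: 3959299²=15676048571401, 274·239190²=15676048571400, difference 1.
k=2:  x_2 = 3959299·3959299+274·239190·239190 = 31352097142801,  y_2 = 3959299·239190+239190·3959299 = 1894049455620
k=3:  x_3 = 3959299·31352097142801+274·239190·1894049455620 = 248264653730785753699,  y_3 = 3959299·1894049455620+239190·31352097142801 = 14998216231173381570
k=4:  x_4 = 3959299·248264653730785753699+274·239190·14998216231173381570 = 1965907990503261255572251201,  y_4 = 3959299·14998216231173381570+239190·248264653730785753699 = 118764845051735182903983240
k=5:  x_5 = 3959299·1965907990503261255572251201+274·239190·118764845051735182903983240 = 15567235081782895307198186429982499,  y_5 = 3959299·118764845051735182903983240+239190·1965907990503261255572251201 = 940451064496965117656884702915950

3959299 239190
31352097142801 1894049455620
248264653730785753699 14998216231173381570
1965907990503261255572251201 118764845051735182903983240
15567235081782895307198186429982499 940451064496965117656884702915950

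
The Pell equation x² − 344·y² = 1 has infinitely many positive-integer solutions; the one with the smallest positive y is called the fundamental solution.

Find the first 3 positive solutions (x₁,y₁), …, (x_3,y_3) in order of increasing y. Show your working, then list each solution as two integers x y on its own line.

[18; 1,1,4,1,3,1,4,1,1,36] for √344; ℓ=10 ⇒ convergent index 9
i=0: a=18 ⇒ p=18, q=1
i=1: a=1 ⇒ p=19, q=1
i=2: a=1 ⇒ p=37, q=2
…
i=5: a=3 ⇒ p=779, q=42
i=6: a=1 ⇒ p=983, q=53
i=7: a=4 ⇒ p=4711, q=254
i=8: a=1 ⇒ p=5694, q=307
i=9: a=1 ⇒ p=10405, q=561
→ (10405, 561).  Check: 10405²=108264025, 344·561²=108264024, difference 1.
(x_2, y_2) = (10405·10405 + 344·561·561, 10405·561 + 561·10405) = (216528049, 11674410)
(x_3, y_3) = (10405·216528049 + 344·561·11674410, 10405·11674410 + 561·216528049) = (4505948689285, 242944471539)

10405 561
216528049 11674410
4505948689285 242944471539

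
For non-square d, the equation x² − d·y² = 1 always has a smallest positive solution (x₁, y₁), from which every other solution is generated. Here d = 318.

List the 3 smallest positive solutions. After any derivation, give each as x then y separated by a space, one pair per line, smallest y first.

d=318: √d = [17; 1,4,1,34] (ℓ=4, even), read p_3/q_3
step 0: (17, 1)  from 17·(1,0) + (0,1)
…
step 2: (89, 5)  from 4·(18,1) + (17,1)
step 3: (107, 6)  from 1·(89,5) + (18,1)
→ (107, 6).  Check: 107²=11449, 318·6²=11448, difference 1.
(x_2, y_2) = (107·107 + 318·6·6, 107·6 + 6·107) = (22897, 1284)
(x_3, y_3) = (107·22897 + 318·6·1284, 107·1284 + 6·22897) = (4899851, 274770)

107 6
22897 1284
4899851 274770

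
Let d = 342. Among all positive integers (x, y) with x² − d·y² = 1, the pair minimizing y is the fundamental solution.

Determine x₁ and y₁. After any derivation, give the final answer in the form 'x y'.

37 2

d=342: √d = [18; 2,36] (ℓ=2, even), read p_1/q_1
a_0=18:  p_0=18·1+0=18,  q_0=18·0+1=1
a_1=2:  p_1=2·18+1=37,  q_1=2·1+0=2
fundamental: x₁=37, y₁=2  (since 1369 − 342·4 = 1)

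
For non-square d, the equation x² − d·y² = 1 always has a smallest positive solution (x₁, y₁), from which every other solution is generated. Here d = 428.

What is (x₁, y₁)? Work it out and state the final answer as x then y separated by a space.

1850887 89466

[20; 1,2,4,1,5,10,5,1,4,2,1,40] for √428; ℓ=12 ⇒ convergent index 11
a_0=20:  p_0=20·1+0=20,  q_0=20·0+1=1
a_1=1:  p_1=1·20+1=21,  q_1=1·1+0=1
a_2=2:  p_2=2·21+20=62,  q_2=2·1+1=3
a_3=4:  p_3=4·62+21=269,  q_3=4·3+1=13
…
a_6=10:  p_6=10·1924+331=19571,  q_6=10·93+16=946
a_7=5:  p_7=5·19571+1924=99779,  q_7=5·946+93=4823
a_8=1:  p_8=1·99779+19571=119350,  q_8=1·4823+946=5769
a_9=4:  p_9=4·119350+99779=577179,  q_9=4·5769+4823=27899
a_10=2:  p_10=2·577179+119350=1273708,  q_10=2·27899+5769=61567
a_11=1:  p_11=1·1273708+577179=1850887,  q_11=1·61567+27899=89466
fundamental: x₁=1850887, y₁=89466  (since 3425782686769 − 428·8004165156 = 1)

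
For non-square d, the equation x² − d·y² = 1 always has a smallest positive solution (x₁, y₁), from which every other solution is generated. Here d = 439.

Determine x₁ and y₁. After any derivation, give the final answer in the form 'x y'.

440 21

√439 → a₀=20, period (1,19,1,40); ℓ=4 even so k=3
k=0  a_k=20  p_k/q_k = 20/1
k=1  a_k=1  p_k/q_k = 21/1
k=2  a_k=19  p_k/q_k = 419/20
k=3  a_k=1  p_k/q_k = 440/21
(x₁, y₁) = (440, 21);  440² − 439·21² = 1 ✓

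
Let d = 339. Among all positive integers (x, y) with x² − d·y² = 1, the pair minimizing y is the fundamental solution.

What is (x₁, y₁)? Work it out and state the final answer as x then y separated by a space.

√339 = [18; 2,2,2,1,17,1,2,2,2,36, …], period ℓ=10 (even) → k=9
k=0  a_k=18  p_k/q_k = 18/1
…
k=2  a_k=2  p_k/q_k = 92/5
…
k=6  a_k=1  p_k/q_k = 5855/318
…
k=8  a_k=2  p_k/q_k = 40359/2192
k=9  a_k=2  p_k/q_k = 97970/5321
fundamental: x₁=97970, y₁=5321  (since 9598120900 − 339·28313041 = 1)

97970 5321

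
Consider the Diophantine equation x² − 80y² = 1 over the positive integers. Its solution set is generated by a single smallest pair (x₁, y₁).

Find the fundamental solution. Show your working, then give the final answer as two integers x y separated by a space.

9 1

√80 = [8; 1,16, …], period ℓ=2 (even) → k=1
step 0: (8, 1)  from 8·(1,0) + (0,1)
step 1: (9, 1)  from 1·(8,1) + (1,0)
fundamental: x₁=9, y₁=1  (since 81 − 80·1 = 1)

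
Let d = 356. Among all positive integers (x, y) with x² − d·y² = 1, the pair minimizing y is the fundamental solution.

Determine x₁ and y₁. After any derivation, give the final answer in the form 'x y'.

d=356: √d = [18; 1,6,1,1,2,…,6,1,36] (ℓ=14, even), read p_13/q_13
step 0: (18, 1)  from 18·(1,0) + (0,1)
step 1: (19, 1)  from 1·(18,1) + (1,0)
step 2: (132, 7)  from 6·(19,1) + (18,1)
step 3: (151, 8)  from 1·(132,7) + (19,1)
step 4: (283, 15)  from 1·(151,8) + (132,7)
step 5: (717, 38)  from 2·(283,15) + (151,8)
…
step 7: (8717, 462)  from 8·(1000,53) + (717,38)
step 8: (9717, 515)  from 1·(8717,462) + (1000,53)
…
step 11: (66019, 3499)  from 1·(37868,2007) + (28151,1492)
step 12: (433982, 23001)  from 6·(66019,3499) + (37868,2007)
step 13: (500001, 26500)  from 1·(433982,23001) + (66019,3499)
→ (500001, 26500).  Check: 500001²=250001000001, 356·26500²=250001000000, difference 1.

500001 26500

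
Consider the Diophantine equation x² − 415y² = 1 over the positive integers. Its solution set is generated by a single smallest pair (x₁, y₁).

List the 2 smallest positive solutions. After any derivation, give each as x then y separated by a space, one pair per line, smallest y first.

[20; 2,1,2,4,6,…,1,2,40] for √415; ℓ=16 ⇒ convergent index 15
k=0  a_k=20  p_k/q_k = 20/1
k=1  a_k=2  p_k/q_k = 41/2
…
k=7  a_k=1  p_k/q_k = 9595/471
…
k=9  a_k=1  p_k/q_k = 43534/2137
k=10  a_k=1  p_k/q_k = 77473/3803
k=11  a_k=6  p_k/q_k = 508372/24955
k=12  a_k=4  p_k/q_k = 2110961/103623
…
k=14  a_k=1  p_k/q_k = 6841255/335824
k=15  a_k=2  p_k/q_k = 18412804/903849
(x₁, y₁) = (18412804, 903849);  18412804² − 415·903849² = 1 ✓
n=2: (18412804,903849)∘(18412804,903849) = (18412804·18412804+415·903849·903849, 18412804·903849+903849·18412804) = (678062702284831,33284788965192)

18412804 903849
678062702284831 33284788965192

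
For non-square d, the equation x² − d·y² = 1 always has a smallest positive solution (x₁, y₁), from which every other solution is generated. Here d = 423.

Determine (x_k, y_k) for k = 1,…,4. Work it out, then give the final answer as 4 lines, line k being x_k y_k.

4607 224
42448897 2063936
391124132351 19017106080
3603817713033217 175223613357184

d=423: √d = [20; 1,1,3,4,3,1,1,40] (ℓ=8, even), read p_7/q_7
i=0: a=20 ⇒ p=20, q=1
…
i=2: a=1 ⇒ p=41, q=2
…
i=5: a=3 ⇒ p=1995, q=97
i=6: a=1 ⇒ p=2612, q=127
i=7: a=1 ⇒ p=4607, q=224
→ (4607, 224).  Check: 4607²=21224449, 423·224²=21224448, difference 1.
(4607+224√423)^2 = 42448897 + 2063936√423
(4607+224√423)^3 = 391124132351 + 19017106080√423
(4607+224√423)^4 = 3603817713033217 + 175223613357184√423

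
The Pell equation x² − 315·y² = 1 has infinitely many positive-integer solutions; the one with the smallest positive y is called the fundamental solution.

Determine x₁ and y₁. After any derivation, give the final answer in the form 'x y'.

71 4

√315 → a₀=17, period (1,2,1,34); ℓ=4 even so k=3
a_0=17:  p_0=17·1+0=17,  q_0=17·0+1=1
…
a_2=2:  p_2=2·18+17=53,  q_2=2·1+1=3
a_3=1:  p_3=1·53+18=71,  q_3=1·3+1=4
(x₁, y₁) = (71, 4);  71² − 315·4² = 1 ✓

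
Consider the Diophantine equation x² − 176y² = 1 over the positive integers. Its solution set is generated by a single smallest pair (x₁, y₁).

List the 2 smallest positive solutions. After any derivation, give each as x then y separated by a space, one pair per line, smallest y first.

199 15
79201 5970

d=176: √d = [13; 3,1,3,26] (ℓ=4, even), read p_3/q_3
a_0=13:  p_0=13·1+0=13,  q_0=13·0+1=1
…
a_2=1:  p_2=1·40+13=53,  q_2=1·3+1=4
a_3=3:  p_3=3·53+40=199,  q_3=3·4+3=15
→ (199, 15).  Check: 199²=39601, 176·15²=39600, difference 1.
n=2: (199,15)∘(199,15) = (199·199+176·15·15, 199·15+15·199) = (79201,5970)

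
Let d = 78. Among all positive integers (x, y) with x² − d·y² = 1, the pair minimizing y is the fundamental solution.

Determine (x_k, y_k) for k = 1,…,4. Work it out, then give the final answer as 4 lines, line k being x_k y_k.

53 6
5617 636
595349 67410
63101377 7144824

[8; 1,4,1,16] for √78; ℓ=4 ⇒ convergent index 3
i=0: a=8 ⇒ p=8, q=1
…
i=2: a=4 ⇒ p=44, q=5
i=3: a=1 ⇒ p=53, q=6
→ (53, 6).  Check: 53²=2809, 78·6²=2808, difference 1.
n=2: (53,6)∘(53,6) = (53·53+78·6·6, 53·6+6·53) = (5617,636)
n=3: (5617,636)∘(53,6) = (53·5617+78·6·636, 53·636+6·5617) = (595349,67410)
n=4: (595349,67410)∘(53,6) = (53·595349+78·6·67410, 53·67410+6·595349) = (63101377,7144824)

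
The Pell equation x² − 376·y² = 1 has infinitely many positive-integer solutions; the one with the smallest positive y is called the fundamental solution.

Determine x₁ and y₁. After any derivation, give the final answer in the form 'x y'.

2143295 110532

√376 = [19; 2,1,1,3,1,…,1,2,38, …], period ℓ=16 (even) → k=15
step 0: (19, 1)  from 19·(1,0) + (0,1)
…
step 2: (58, 3)  from 1·(39,2) + (19,1)
…
step 7: (2928, 151)  from 2·(1241,64) + (446,23)
…
step 10: (70621, 3642)  from 2·(28834,1487) + (12953,668)
…
step 13: (468441, 24158)  from 1·(368986,19029) + (99455,5129)
step 14: (837427, 43187)  from 1·(468441,24158) + (368986,19029)
step 15: (2143295, 110532)  from 2·(837427,43187) + (468441,24158)
(x₁, y₁) = (2143295, 110532);  2143295² − 376·110532² = 1 ✓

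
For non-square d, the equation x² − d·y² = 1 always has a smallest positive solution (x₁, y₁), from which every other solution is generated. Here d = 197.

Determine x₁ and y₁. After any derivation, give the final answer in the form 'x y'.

√197 = [14; 28, …], period ℓ=1 (odd) → k=1
a_0=14:  p_0=14·1+0=14,  q_0=14·0+1=1
a_1=28:  p_1=28·14+1=393,  q_1=28·1+0=28
(x₁, y₁) = (393, 28);  393² − 197·28² = 1 ✓

393 28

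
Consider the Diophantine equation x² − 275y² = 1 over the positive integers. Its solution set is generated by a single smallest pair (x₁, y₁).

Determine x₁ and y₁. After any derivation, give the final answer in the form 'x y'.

d=275: √d = [16; 1,1,2,1,1,32] (ℓ=6, even), read p_5/q_5
a_0=16:  p_0=16·1+0=16,  q_0=16·0+1=1
…
a_2=1:  p_2=1·17+16=33,  q_2=1·1+1=2
…
a_4=1:  p_4=1·83+33=116,  q_4=1·5+2=7
a_5=1:  p_5=1·116+83=199,  q_5=1·7+5=12
fundamental: x₁=199, y₁=12  (since 39601 − 275·144 = 1)

199 12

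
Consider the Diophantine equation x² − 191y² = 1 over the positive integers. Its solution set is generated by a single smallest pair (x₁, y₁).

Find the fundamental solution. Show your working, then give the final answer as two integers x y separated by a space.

√191 → a₀=13, period (1,4,1,1,3,…,4,1,26); ℓ=16 even so k=15
step 0: (13, 1)  from 13·(1,0) + (0,1)
…
step 3: (83, 6)  from 1·(69,5) + (14,1)
step 4: (152, 11)  from 1·(83,6) + (69,5)
…
step 7: (2999, 217)  from 2·(1230,89) + (539,39)
…
step 11: (704682, 50989)  from 3·(207083,14984) + (83433,6037)
…
step 13: (1616447, 116962)  from 1·(911765,65973) + (704682,50989)
step 14: (7377553, 533821)  from 4·(1616447,116962) + (911765,65973)
step 15: (8994000, 650783)  from 1·(7377553,533821) + (1616447,116962)
(x₁, y₁) = (8994000, 650783);  8994000² − 191·650783² = 1 ✓

8994000 650783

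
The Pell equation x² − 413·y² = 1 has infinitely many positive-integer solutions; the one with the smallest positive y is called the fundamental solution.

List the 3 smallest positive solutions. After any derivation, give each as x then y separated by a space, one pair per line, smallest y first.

√413 → a₀=20, period (3,9,1,4,1,9,3,40); ℓ=8 even so k=7
k=0  a_k=20  p_k/q_k = 20/1
…
k=3  a_k=1  p_k/q_k = 630/31
…
k=6  a_k=9  p_k/q_k = 36560/1799
k=7  a_k=3  p_k/q_k = 113399/5580
(x₁, y₁) = (113399, 5580);  113399² − 413·5580² = 1 ✓
(x_2, y_2) = (113399·113399 + 413·5580·5580, 113399·5580 + 5580·113399) = (25718666401, 1265532840)
(x_3, y_3) = (113399·25718666401 + 413·5580·1265532840, 113399·1265532840 + 5580·25718666401) = (5832942102300599, 287020317040740)

113399 5580
25718666401 1265532840
5832942102300599 287020317040740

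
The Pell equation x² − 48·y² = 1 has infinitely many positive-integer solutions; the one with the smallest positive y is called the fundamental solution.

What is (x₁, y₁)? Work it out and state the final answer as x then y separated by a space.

7 1

d=48: √d = [6; 1,12] (ℓ=2, even), read p_1/q_1
i=0: a=6 ⇒ p=6, q=1
i=1: a=1 ⇒ p=7, q=1
fundamental: x₁=7, y₁=1  (since 49 − 48·1 = 1)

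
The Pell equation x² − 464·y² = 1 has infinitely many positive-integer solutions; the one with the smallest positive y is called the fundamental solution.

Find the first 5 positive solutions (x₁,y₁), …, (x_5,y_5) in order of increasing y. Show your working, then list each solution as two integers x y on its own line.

[21; 1,1,5,1,1,1,5,1,1,42] for √464; ℓ=10 ⇒ convergent index 9
step 0: (21, 1)  from 21·(1,0) + (0,1)
…
step 4: (280, 13)  from 1·(237,11) + (43,2)
…
step 8: (5299, 246)  from 1·(4502,209) + (797,37)
step 9: (9801, 455)  from 1·(5299,246) + (4502,209)
(x₁, y₁) = (9801, 455);  9801² − 464·455² = 1 ✓
(9801+455√464)^2 = 192119201 + 8918910√464
(9801+455√464)^3 = 3765920568201 + 174828473365√464
(9801+455√464)^4 = 73819574785756801 + 3426987725981820√464
(9801+455√464)^5 = 1447011301184484245001 + 67175813229867162275√464

9801 455
192119201 8918910
3765920568201 174828473365
73819574785756801 3426987725981820
1447011301184484245001 67175813229867162275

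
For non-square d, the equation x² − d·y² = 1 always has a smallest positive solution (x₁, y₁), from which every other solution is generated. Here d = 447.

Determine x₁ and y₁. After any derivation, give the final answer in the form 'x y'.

√447 = [21; 7,42, …], period ℓ=2 (even) → k=1
k=0  a_k=21  p_k/q_k = 21/1
k=1  a_k=7  p_k/q_k = 148/7
(x₁, y₁) = (148, 7);  148² − 447·7² = 1 ✓

148 7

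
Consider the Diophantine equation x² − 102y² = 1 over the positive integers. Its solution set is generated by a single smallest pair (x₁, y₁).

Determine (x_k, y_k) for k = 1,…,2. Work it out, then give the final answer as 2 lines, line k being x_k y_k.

√102 = [10; 10,20, …], period ℓ=2 (even) → k=1
step 0: (10, 1)  from 10·(1,0) + (0,1)
step 1: (101, 10)  from 10·(10,1) + (1,0)
fundamental: x₁=101, y₁=10  (since 10201 − 102·100 = 1)
n=2: (101,10)∘(101,10) = (101·101+102·10·10, 101·10+10·101) = (20401,2020)

101 10
20401 2020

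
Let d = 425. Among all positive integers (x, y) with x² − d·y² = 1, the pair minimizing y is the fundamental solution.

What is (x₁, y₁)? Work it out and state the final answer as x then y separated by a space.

[20; 1,1,1,1,1,1,40] for √425; ℓ=7 ⇒ convergent index 13
a_0=20:  p_0=20·1+0=20,  q_0=20·0+1=1
…
a_4=1:  p_4=1·62+41=103,  q_4=1·3+2=5
a_5=1:  p_5=1·103+62=165,  q_5=1·5+3=8
…
a_8=1:  p_8=1·10885+268=11153,  q_8=1·528+13=541
…
a_12=1:  p_12=1·55229+33191=88420,  q_12=1·2679+1610=4289
a_13=1:  p_13=1·88420+55229=143649,  q_13=1·4289+2679=6968
fundamental: x₁=143649, y₁=6968  (since 20635035201 − 425·48553024 = 1)

143649 6968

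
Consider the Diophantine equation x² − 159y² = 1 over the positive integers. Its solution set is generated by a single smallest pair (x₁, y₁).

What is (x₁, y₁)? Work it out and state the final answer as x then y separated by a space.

√159 → a₀=12, period (1,1,1,1,3,1,1,1,1,24); ℓ=10 even so k=9
step 0: (12, 1)  from 12·(1,0) + (0,1)
step 1: (13, 1)  from 1·(12,1) + (1,0)
step 2: (25, 2)  from 1·(13,1) + (12,1)
step 3: (38, 3)  from 1·(25,2) + (13,1)
step 4: (63, 5)  from 1·(38,3) + (25,2)
step 5: (227, 18)  from 3·(63,5) + (38,3)
…
step 7: (517, 41)  from 1·(290,23) + (227,18)
step 8: (807, 64)  from 1·(517,41) + (290,23)
step 9: (1324, 105)  from 1·(807,64) + (517,41)
(x₁, y₁) = (1324, 105);  1324² − 159·105² = 1 ✓

1324 105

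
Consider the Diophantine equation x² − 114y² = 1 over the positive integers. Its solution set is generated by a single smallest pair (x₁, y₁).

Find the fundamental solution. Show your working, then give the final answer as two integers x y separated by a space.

1025 96

√114 → a₀=10, period (1,2,10,2,1,20); ℓ=6 even so k=5
a_0=10:  p_0=10·1+0=10,  q_0=10·0+1=1
a_1=1:  p_1=1·10+1=11,  q_1=1·1+0=1
…
a_3=10:  p_3=10·32+11=331,  q_3=10·3+1=31
a_4=2:  p_4=2·331+32=694,  q_4=2·31+3=65
a_5=1:  p_5=1·694+331=1025,  q_5=1·65+31=96
(x₁, y₁) = (1025, 96);  1025² − 114·96² = 1 ✓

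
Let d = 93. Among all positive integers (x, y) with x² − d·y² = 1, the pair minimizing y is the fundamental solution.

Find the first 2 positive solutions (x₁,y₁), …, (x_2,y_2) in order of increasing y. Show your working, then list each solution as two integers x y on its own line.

[9; 1,1,1,4,6,4,1,1,1,18] for √93; ℓ=10 ⇒ convergent index 9
step 0: (9, 1)  from 9·(1,0) + (0,1)
step 1: (10, 1)  from 1·(9,1) + (1,0)
step 2: (19, 2)  from 1·(10,1) + (9,1)
step 3: (29, 3)  from 1·(19,2) + (10,1)
step 4: (135, 14)  from 4·(29,3) + (19,2)
step 5: (839, 87)  from 6·(135,14) + (29,3)
step 6: (3491, 362)  from 4·(839,87) + (135,14)
step 7: (4330, 449)  from 1·(3491,362) + (839,87)
step 8: (7821, 811)  from 1·(4330,449) + (3491,362)
step 9: (12151, 1260)  from 1·(7821,811) + (4330,449)
fundamental: x₁=12151, y₁=1260  (since 147646801 − 93·1587600 = 1)
n=2: (12151,1260)∘(12151,1260) = (12151·12151+93·1260·1260, 12151·1260+1260·12151) = (295293601,30620520)

12151 1260
295293601 30620520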